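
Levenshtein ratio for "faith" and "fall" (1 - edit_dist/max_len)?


Word 1: "faith" (length 5)
Word 2: "fall" (length 4)
One optimal edit sequence:
  1. keep 'f'
  2. keep 'a'
  3. delete 'i'  (+1)
  4. substitute 't' -> 'l'  (+1)
  5. substitute 'h' -> 'l'  (+1)
Edit distance = 3
Max length = max(5, 4) = 5
Similarity = 1 - 3/5
= 0.4000


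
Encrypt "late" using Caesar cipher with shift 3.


Word: "late"
Shift: 3
Each letter → (letter + shift) mod 26:
  'l' (11) + 3 = 14 → 'o'
  'a' (0) + 3 = 3 → 'd'
  't' (19) + 3 = 22 → 'w'
  'e' (4) + 3 = 7 → 'h'
Result = "odwh"


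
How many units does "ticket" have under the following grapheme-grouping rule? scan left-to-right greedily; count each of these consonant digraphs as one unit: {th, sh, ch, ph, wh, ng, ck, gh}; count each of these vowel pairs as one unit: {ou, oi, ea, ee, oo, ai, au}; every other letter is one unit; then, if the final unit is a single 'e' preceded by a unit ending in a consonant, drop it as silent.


Word: "ticket" (6 letters)
Left-to-right scan:
  [1] 't' (letter)
  [2] 'i' (letter)
  [3] 'ck' (digraph)
  [4] 'e' (letter)
  [5] 't' (letter)
Units from scan: 5
Sound units = 5 units


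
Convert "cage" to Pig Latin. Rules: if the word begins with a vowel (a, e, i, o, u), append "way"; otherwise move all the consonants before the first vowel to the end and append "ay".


Word: "cage"
Starts with consonant(s) → move to end, add 'ay'
Consonant cluster: "c"
Pig Latin = "agecay"


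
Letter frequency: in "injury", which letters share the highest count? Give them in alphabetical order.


Word: "injury"
Letter counts:
  'i': 1
  'j': 1
  'n': 1
  'r': 1
  'u': 1
  'y': 1
Maximum count = 1
Most frequent = 'i', 'j', 'n', 'r', 'u', 'y' (1 time each)


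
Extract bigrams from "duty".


Word: "duty" (length 4)
Number of bigrams = 4 - 2 + 1 = 3
  Position 0: "du"
  Position 1: "ut"
  Position 2: "ty"
Bigrams = "du", "ut", "ty"


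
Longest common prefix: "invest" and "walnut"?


Word 1: "invest"
Word 2: "walnut"
Comparing from start:
  Pos 0: 'i' != 'w' (stop)
LCP = "" (length 0)


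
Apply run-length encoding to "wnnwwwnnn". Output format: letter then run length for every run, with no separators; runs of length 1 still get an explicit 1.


String: "wnnwwwnnn"
Scanning for consecutive runs:
  'w' x 1
  'n' x 2
  'w' x 3
  'n' x 3
RLE = "w1n2w3n3"


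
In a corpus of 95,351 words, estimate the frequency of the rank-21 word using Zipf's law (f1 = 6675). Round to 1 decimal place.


Zipf's law: f(r) = f(1) / r
f(1) = 6675
f(21) = 6675 / 21
= 317.9 occurrences


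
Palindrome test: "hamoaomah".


Word: "hamoaomah"
Reversed: "hamoaomah"
Forward == Backward? hamoaomah == hamoaomah
Palindrome = Yes


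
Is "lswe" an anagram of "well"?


Word 1: "well" → sorted: ellw
Word 2: "lswe" → sorted: elsw
Same letters? ellw != elsw
Anagram = No


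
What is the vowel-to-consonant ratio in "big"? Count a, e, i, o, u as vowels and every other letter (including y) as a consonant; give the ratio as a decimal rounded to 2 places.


Word: "big"
Vowels (a,e,i,o,u): 1
Consonants: 2
Ratio = 1/2
= 0.50


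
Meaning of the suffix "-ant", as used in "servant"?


Suffix: -ant
As in: servant -> serve + -ant, with a spelling change
Meaning = one who / that which


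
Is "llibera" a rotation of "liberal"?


Word: "liberal", Candidate: "llibera"
Method: check if candidate is substring of word+word
"liberalliberal" contains "llibera"? Yes
Is rotation = Yes


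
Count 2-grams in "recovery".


Word: "recovery" (length 8)
Number of 2-grams = length - 2 + 1 = 8 - 2 + 1
= 7


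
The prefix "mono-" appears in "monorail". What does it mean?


Prefix: mono-
Example: monorail = mono- + rail
Meaning = one


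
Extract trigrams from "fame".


Word: "fame" (length 4)
Number of trigrams = 4 - 3 + 1 = 2
  Position 0: "fam"
  Position 1: "ame"
Trigrams = "fam", "ame"


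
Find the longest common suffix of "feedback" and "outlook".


Word 1: "feedback"
Word 2: "outlook"
Comparing from end:
  Pos -1: 'k' == 'k'
  Pos -2: 'c' != 'o' (stop)
LCS = "k" (length 1)


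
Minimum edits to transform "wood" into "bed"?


Word 1: "wood" (length 4)
Word 2: "bed" (length 3)
One optimal edit sequence (insert/delete/substitute each cost 1):
  1. delete 'w'  (+1)
  2. substitute 'o' -> 'b'  (+1)
  3. substitute 'o' -> 'e'  (+1)
  4. keep 'd'
Total edit operations: 3
Edit distance = 3


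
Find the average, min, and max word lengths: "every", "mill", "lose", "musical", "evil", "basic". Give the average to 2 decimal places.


Lengths: "every"=5, "mill"=4, "lose"=4, "musical"=7, "evil"=4, "basic"=5
Sum = 29, Count = 6
Average = 29/6 = 4.83
= avg=4.83, min=4, max=7


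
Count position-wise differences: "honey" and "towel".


Comparing character by character (same length = 5):
  Pos 0: 'h' vs 't' !=
  Pos 1: 'o' vs 'o' =
  Pos 2: 'n' vs 'w' !=
  Pos 3: 'e' vs 'e' =
  Pos 4: 'y' vs 'l' !=
Hamming distance = 3


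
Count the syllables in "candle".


Word: "candle"
Syllable breakdown: can | dle
Counting: 2 parts
= 2 syllables


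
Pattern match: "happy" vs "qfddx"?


Pattern of "happy": [0, 1, 2, 2, 3]
Pattern of "qfddx": [0, 1, 2, 2, 3]
Patterns match
Same pattern = Yes


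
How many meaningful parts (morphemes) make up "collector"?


Word: "collector"
Morphemes: collect / -or
Each morpheme carries meaning
= 2 morphemes


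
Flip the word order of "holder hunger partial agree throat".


Original: "holder hunger partial agree throat"
Words (1..n): holder | hunger | partial | agree | throat
Reversed (n..1): throat | agree | partial | hunger | holder
Result = "throat agree partial hunger holder"


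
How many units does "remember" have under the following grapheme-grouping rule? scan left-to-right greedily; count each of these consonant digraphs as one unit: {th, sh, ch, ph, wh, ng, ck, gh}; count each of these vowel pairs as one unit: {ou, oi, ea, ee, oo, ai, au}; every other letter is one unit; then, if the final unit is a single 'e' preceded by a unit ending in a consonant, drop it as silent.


Word: "remember" (8 letters)
Left-to-right scan:
  [1] 'r' (letter)
  [2] 'e' (letter)
  [3] 'm' (letter)
  [4] 'e' (letter)
  [5] 'm' (letter)
  [6] 'b' (letter)
  [7] 'e' (letter)
  [8] 'r' (letter)
Units from scan: 8
Sound units = 8 units


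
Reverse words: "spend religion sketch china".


Original: "spend religion sketch china"
Words (1..n): spend | religion | sketch | china
Reversed (n..1): china | sketch | religion | spend
Result = "china sketch religion spend"


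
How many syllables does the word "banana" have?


Word: "banana"
Syllable breakdown: ba · na · na
Counting: 3 parts
= 3 syllables


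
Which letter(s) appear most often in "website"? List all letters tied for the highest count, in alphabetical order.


Word: "website"
Letter counts:
  'b': 1
  'e': 2
  'i': 1
  's': 1
  't': 1
  'w': 1
Maximum count = 2
Most frequent = 'e' (2 times each)


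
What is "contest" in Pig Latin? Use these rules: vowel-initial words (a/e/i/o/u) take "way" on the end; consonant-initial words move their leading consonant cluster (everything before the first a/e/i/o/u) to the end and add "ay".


Word: "contest"
Starts with consonant(s) → move to end, add 'ay'
Consonant cluster: "c"
Pig Latin = "ontestcay"


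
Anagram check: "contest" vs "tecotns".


Word 1: "contest" → sorted: cenostt
Word 2: "tecotns" → sorted: cenostt
Same letters? cenostt == cenostt
Anagram = Yes


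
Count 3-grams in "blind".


Word: "blind" (length 5)
Number of 3-grams = length - 3 + 1 = 5 - 3 + 1
= 3


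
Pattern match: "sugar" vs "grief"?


Pattern of "sugar": [0, 1, 2, 3, 4]
Pattern of "grief": [0, 1, 2, 3, 4]
Patterns match
Same pattern = Yes


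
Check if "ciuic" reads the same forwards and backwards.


Word: "ciuic"
Reversed: "ciuic"
Forward == Backward? ciuic == ciuic
Palindrome = Yes


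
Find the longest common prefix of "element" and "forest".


Word 1: "element"
Word 2: "forest"
Comparing from start:
  Pos 0: 'e' != 'f' (stop)
LCP = "" (length 0)


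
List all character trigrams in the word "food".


Word: "food" (length 4)
Number of trigrams = 4 - 3 + 1 = 2
  Position 0: "foo"
  Position 1: "ood"
Trigrams = "foo", "ood"


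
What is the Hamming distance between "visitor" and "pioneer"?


Comparing character by character (same length = 7):
  Pos 0: 'v' vs 'p' !=
  Pos 1: 'i' vs 'i' =
  Pos 2: 's' vs 'o' !=
  Pos 3: 'i' vs 'n' !=
  Pos 4: 't' vs 'e' !=
  Pos 5: 'o' vs 'e' !=
  Pos 6: 'r' vs 'r' =
Hamming distance = 5


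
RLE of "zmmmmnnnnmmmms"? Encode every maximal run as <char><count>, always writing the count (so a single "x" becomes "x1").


String: "zmmmmnnnnmmmms"
Scanning for consecutive runs:
  'z' x 1
  'm' x 4
  'n' x 4
  'm' x 4
  's' x 1
RLE = "z1m4n4m4s1"


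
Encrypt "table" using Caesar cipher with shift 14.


Word: "table"
Shift: 14
Each letter → (letter + shift) mod 26:
  't' (19) + 14 = 7 → 'h'
  'a' (0) + 14 = 14 → 'o'
  'b' (1) + 14 = 15 → 'p'
  'l' (11) + 14 = 25 → 'z'
  'e' (4) + 14 = 18 → 's'
Result = "hopzs"


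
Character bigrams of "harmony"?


Word: "harmony" (length 7)
Number of bigrams = 7 - 2 + 1 = 6
  Position 0: "ha"
  Position 1: "ar"
  Position 2: "rm"
  Position 3: "mo"
  Position 4: "on"
  Position 5: "ny"
Bigrams = "ha", "ar", "rm", "mo", "on", "ny"


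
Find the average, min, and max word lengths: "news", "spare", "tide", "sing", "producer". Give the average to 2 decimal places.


Lengths: "news"=4, "spare"=5, "tide"=4, "sing"=4, "producer"=8
Sum = 25, Count = 5
Average = 25/5 = 5.00
= avg=5.00, min=4, max=8


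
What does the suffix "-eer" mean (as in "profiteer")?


Suffix: -eer
Example: profiteer = profit + -eer
Meaning = one who is concerned with


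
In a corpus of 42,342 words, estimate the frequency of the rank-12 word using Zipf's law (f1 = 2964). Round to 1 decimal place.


Zipf's law: f(r) = f(1) / r
f(1) = 2964
f(12) = 2964 / 12
= 247.0 occurrences


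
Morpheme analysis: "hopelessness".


Word: "hopelessness"
Morphemes: hope | -less | -ness
Each morpheme carries meaning
= 3 morphemes


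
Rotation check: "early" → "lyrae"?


Word: "early", Candidate: "lyrae"
Method: check if candidate is substring of word+word
"earlyearly" contains "lyrae"? No
Is rotation = No


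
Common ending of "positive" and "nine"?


Word 1: "positive"
Word 2: "nine"
Comparing from end:
  Pos -1: 'e' == 'e'
  Pos -2: 'v' != 'n' (stop)
LCS = "e" (length 1)


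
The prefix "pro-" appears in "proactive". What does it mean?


Prefix: pro-
Example: proactive = pro- + active
Meaning = forward / in favor of


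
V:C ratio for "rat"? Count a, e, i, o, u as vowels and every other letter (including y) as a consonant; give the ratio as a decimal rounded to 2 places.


Word: "rat"
Vowels (a,e,i,o,u): 1
Consonants: 2
Ratio = 1/2
= 0.50


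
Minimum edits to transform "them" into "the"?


Word 1: "them" (length 4)
Word 2: "the" (length 3)
One optimal edit sequence (insert/delete/substitute each cost 1):
  1. keep 't'
  2. keep 'h'
  3. keep 'e'
  4. delete 'm'  (+1)
Total edit operations: 1
Edit distance = 1


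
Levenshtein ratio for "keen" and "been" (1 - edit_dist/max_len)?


Word 1: "keen" (length 4)
Word 2: "been" (length 4)
One optimal edit sequence:
  1. substitute 'k' -> 'b'  (+1)
  2. keep 'e'
  3. keep 'e'
  4. keep 'n'
Edit distance = 1
Max length = max(4, 4) = 4
Similarity = 1 - 1/4
= 0.7500


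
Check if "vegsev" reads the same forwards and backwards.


Word: "vegsev"
Reversed: "vesgev"
Forward == Backward? vegsev != vesgev
Palindrome = No


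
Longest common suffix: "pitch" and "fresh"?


Word 1: "pitch"
Word 2: "fresh"
Comparing from end:
  Pos -1: 'h' == 'h'
  Pos -2: 'c' != 's' (stop)
LCS = "h" (length 1)


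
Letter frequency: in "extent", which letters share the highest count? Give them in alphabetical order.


Word: "extent"
Letter counts:
  'e': 2
  'n': 1
  't': 2
  'x': 1
Maximum count = 2
Most frequent = 'e', 't' (2 times each)


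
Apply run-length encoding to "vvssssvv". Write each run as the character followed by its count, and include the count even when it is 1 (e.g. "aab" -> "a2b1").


String: "vvssssvv"
Scanning for consecutive runs:
  'v' x 2
  's' x 4
  'v' x 2
RLE = "v2s4v2"


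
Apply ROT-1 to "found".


Word: "found"
Shift: 1
Each letter → (letter + shift) mod 26:
  'f' (5) + 1 = 6 → 'g'
  'o' (14) + 1 = 15 → 'p'
  'u' (20) + 1 = 21 → 'v'
  'n' (13) + 1 = 14 → 'o'
  'd' (3) + 1 = 4 → 'e'
Result = "gpvoe"


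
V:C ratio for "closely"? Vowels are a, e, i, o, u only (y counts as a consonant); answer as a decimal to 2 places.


Word: "closely"
Vowels (a,e,i,o,u): 2
Consonants: 5
Ratio = 2/5
= 0.40


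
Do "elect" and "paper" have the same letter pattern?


Pattern of "elect": [0, 1, 0, 2, 3]
Pattern of "paper": [0, 1, 0, 2, 3]
Patterns match
Same pattern = Yes


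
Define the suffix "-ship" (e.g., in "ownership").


Suffix: -ship
Example: ownership (owner + -ship)
Meaning = state / position


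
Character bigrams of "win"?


Word: "win" (length 3)
Number of bigrams = 3 - 2 + 1 = 2
  Position 0: "wi"
  Position 1: "in"
Bigrams = "wi", "in"


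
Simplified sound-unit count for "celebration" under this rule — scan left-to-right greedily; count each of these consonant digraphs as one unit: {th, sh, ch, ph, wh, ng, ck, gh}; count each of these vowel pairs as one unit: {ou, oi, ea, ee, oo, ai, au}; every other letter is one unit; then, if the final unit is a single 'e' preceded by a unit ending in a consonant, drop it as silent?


Word: "celebration" (11 letters)
Left-to-right scan:
  [1] 'c' (letter)
  [2] 'e' (letter)
  [3] 'l' (letter)
  [4] 'e' (letter)
  [5] 'b' (letter)
  [6] 'r' (letter)
  [7] 'a' (letter)
  [8] 't' (letter)
  [9] 'i' (letter)
  [10] 'o' (letter)
  [11] 'n' (letter)
Units from scan: 11
Sound units = 11 units


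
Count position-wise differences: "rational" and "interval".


Comparing character by character (same length = 8):
  Pos 0: 'r' vs 'i' !=
  Pos 1: 'a' vs 'n' !=
  Pos 2: 't' vs 't' =
  Pos 3: 'i' vs 'e' !=
  Pos 4: 'o' vs 'r' !=
  Pos 5: 'n' vs 'v' !=
  Pos 6: 'a' vs 'a' =
  Pos 7: 'l' vs 'l' =
Hamming distance = 5


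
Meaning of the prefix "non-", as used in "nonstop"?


Prefix: non-
As in: nonstop -> non- + stop
Meaning = not


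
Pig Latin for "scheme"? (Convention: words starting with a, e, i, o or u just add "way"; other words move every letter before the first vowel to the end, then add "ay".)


Word: "scheme"
Starts with consonant(s) → move to end, add 'ay'
Consonant cluster: "sch"
Pig Latin = "emeschay"


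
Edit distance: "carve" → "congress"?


Word 1: "carve" (length 5)
Word 2: "congress" (length 8)
One optimal edit sequence (insert/delete/substitute each cost 1):
  1. keep 'c'
  2. insert 'o'  (+1)
  3. insert 'n'  (+1)
  4. substitute 'a' -> 'g'  (+1)
  5. keep 'r'
  6. insert 'e'  (+1)
  7. substitute 'v' -> 's'  (+1)
  8. substitute 'e' -> 's'  (+1)
Total edit operations: 6
Edit distance = 6


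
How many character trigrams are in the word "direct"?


Word: "direct" (length 6)
Number of 3-grams = length - 3 + 1 = 6 - 3 + 1
= 4


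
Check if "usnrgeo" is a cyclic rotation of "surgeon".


Word: "surgeon", Candidate: "usnrgeo"
Method: check if candidate is substring of word+word
"surgeonsurgeon" contains "usnrgeo"? No
Is rotation = No


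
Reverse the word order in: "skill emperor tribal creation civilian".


Original: "skill emperor tribal creation civilian"
Words (1..n): skill | emperor | tribal | creation | civilian
Reversed (n..1): civilian | creation | tribal | emperor | skill
Result = "civilian creation tribal emperor skill"


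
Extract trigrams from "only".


Word: "only" (length 4)
Number of trigrams = 4 - 3 + 1 = 2
  Position 0: "onl"
  Position 1: "nly"
Trigrams = "onl", "nly"


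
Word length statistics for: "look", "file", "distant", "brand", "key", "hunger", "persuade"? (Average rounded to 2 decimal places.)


Lengths: "look"=4, "file"=4, "distant"=7, "brand"=5, "key"=3, "hunger"=6, "persuade"=8
Sum = 37, Count = 7
Average = 37/7 = 5.29
= avg=5.29, min=3, max=8


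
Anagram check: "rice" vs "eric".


Word 1: "rice" → sorted: ceir
Word 2: "eric" → sorted: ceir
Same letters? ceir == ceir
Anagram = Yes


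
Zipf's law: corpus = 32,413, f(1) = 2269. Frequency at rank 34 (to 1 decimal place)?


Zipf's law: f(r) = f(1) / r
f(1) = 2269
f(34) = 2269 / 34
= 66.7 occurrences


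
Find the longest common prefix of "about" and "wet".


Word 1: "about"
Word 2: "wet"
Comparing from start:
  Pos 0: 'a' != 'w' (stop)
LCP = "" (length 0)


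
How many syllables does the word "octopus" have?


Word: "octopus"
Syllable breakdown: oc | to | pus
Counting: 3 parts
= 3 syllables


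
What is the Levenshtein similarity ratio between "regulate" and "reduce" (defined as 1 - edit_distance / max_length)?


Word 1: "regulate" (length 8)
Word 2: "reduce" (length 6)
One optimal edit sequence:
  1. keep 'r'
  2. keep 'e'
  3. substitute 'g' -> 'd'  (+1)
  4. keep 'u'
  5. delete 'l'  (+1)
  6. delete 'a'  (+1)
  7. substitute 't' -> 'c'  (+1)
  8. keep 'e'
Edit distance = 4
Max length = max(8, 6) = 8
Similarity = 1 - 4/8
= 0.5000


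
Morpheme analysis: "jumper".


Word: "jumper"
Morphemes: jump | -er
Each morpheme carries meaning
= 2 morphemes


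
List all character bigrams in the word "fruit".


Word: "fruit" (length 5)
Number of bigrams = 5 - 2 + 1 = 4
  Position 0: "fr"
  Position 1: "ru"
  Position 2: "ui"
  Position 3: "it"
Bigrams = "fr", "ru", "ui", "it"


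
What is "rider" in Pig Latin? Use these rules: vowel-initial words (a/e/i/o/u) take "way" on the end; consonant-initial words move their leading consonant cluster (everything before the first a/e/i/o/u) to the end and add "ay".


Word: "rider"
Starts with consonant(s) → move to end, add 'ay'
Consonant cluster: "r"
Pig Latin = "iderray"


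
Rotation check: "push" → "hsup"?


Word: "push", Candidate: "hsup"
Method: check if candidate is substring of word+word
"pushpush" contains "hsup"? No
Is rotation = No


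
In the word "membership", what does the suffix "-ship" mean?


Suffix: -ship
Example: membership = member + -ship
Meaning = state / position


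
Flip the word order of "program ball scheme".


Original: "program ball scheme"
Words (1..n): program | ball | scheme
Reversed (n..1): scheme | ball | program
Result = "scheme ball program"


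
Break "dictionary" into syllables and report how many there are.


Word: "dictionary"
Syllable breakdown: dic / tion / ar / y
Counting: 4 parts
= 4 syllables


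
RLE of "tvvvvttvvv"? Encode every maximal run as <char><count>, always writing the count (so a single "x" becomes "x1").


String: "tvvvvttvvv"
Scanning for consecutive runs:
  't' x 1
  'v' x 4
  't' x 2
  'v' x 3
RLE = "t1v4t2v3"


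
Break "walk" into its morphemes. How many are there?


Word: "walk"
Morphemes: walk
Each morpheme carries meaning
= 1 morpheme


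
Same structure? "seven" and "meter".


Pattern of "seven": [0, 1, 2, 1, 3]
Pattern of "meter": [0, 1, 2, 1, 3]
Patterns match
Same pattern = Yes


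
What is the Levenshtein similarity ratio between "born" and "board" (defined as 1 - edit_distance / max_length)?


Word 1: "born" (length 4)
Word 2: "board" (length 5)
One optimal edit sequence:
  1. keep 'b'
  2. keep 'o'
  3. insert 'a'  (+1)
  4. keep 'r'
  5. substitute 'n' -> 'd'  (+1)
Edit distance = 2
Max length = max(4, 5) = 5
Similarity = 1 - 2/5
= 0.6000


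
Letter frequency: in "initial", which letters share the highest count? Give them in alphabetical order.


Word: "initial"
Letter counts:
  'a': 1
  'i': 3
  'l': 1
  'n': 1
  't': 1
Maximum count = 3
Most frequent = 'i' (3 times each)


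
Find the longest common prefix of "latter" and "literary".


Word 1: "latter"
Word 2: "literary"
Comparing from start:
  Pos 0: 'l' == 'l'
  Pos 1: 'a' != 'i' (stop)
LCP = "l" (length 1)


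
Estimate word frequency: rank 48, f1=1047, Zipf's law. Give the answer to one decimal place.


Zipf's law: f(r) = f(1) / r
f(1) = 1047
f(48) = 1047 / 48
= 21.8 occurrences


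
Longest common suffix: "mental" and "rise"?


Word 1: "mental"
Word 2: "rise"
Comparing from end:
  Pos -1: 'l' != 'e' (stop)
LCS = "" (length 0)


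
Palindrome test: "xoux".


Word: "xoux"
Reversed: "xuox"
Forward == Backward? xoux != xuox
Palindrome = No


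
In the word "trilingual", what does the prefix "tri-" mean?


Prefix: tri-
Example: trilingual = tri- + lingual
Meaning = three


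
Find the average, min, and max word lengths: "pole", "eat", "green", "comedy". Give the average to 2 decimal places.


Lengths: "pole"=4, "eat"=3, "green"=5, "comedy"=6
Sum = 18, Count = 4
Average = 18/4 = 4.50
= avg=4.50, min=3, max=6


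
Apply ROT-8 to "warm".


Word: "warm"
Shift: 8
Each letter → (letter + shift) mod 26:
  'w' (22) + 8 = 4 → 'e'
  'a' (0) + 8 = 8 → 'i'
  'r' (17) + 8 = 25 → 'z'
  'm' (12) + 8 = 20 → 'u'
Result = "eizu"


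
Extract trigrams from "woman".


Word: "woman" (length 5)
Number of trigrams = 5 - 3 + 1 = 3
  Position 0: "wom"
  Position 1: "oma"
  Position 2: "man"
Trigrams = "wom", "oma", "man"


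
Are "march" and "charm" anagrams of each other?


Word 1: "march" → sorted: achmr
Word 2: "charm" → sorted: achmr
Same letters? achmr == achmr
Anagram = Yes


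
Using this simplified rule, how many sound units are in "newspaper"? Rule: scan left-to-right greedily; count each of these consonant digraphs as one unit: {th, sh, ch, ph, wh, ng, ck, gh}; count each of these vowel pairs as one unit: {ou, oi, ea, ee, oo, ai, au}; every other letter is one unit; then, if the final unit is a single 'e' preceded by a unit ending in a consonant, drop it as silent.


Word: "newspaper" (9 letters)
Left-to-right scan:
  1. 'n' (letter)
  2. 'e' (letter)
  3. 'w' (letter)
  4. 's' (letter)
  5. 'p' (letter)
  6. 'a' (letter)
  7. 'p' (letter)
  8. 'e' (letter)
  9. 'r' (letter)
Units from scan: 9
Sound units = 9 units


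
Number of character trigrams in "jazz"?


Word: "jazz" (length 4)
Number of 3-grams = length - 3 + 1 = 4 - 3 + 1
= 2


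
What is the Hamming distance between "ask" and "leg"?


Comparing character by character (same length = 3):
  Pos 0: 'a' vs 'l' !=
  Pos 1: 's' vs 'e' !=
  Pos 2: 'k' vs 'g' !=
Hamming distance = 3


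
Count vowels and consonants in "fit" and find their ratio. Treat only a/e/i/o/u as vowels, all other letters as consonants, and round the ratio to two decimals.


Word: "fit"
Vowels (a,e,i,o,u): 1
Consonants: 2
Ratio = 1/2
= 0.50


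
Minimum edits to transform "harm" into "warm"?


Word 1: "harm" (length 4)
Word 2: "warm" (length 4)
One optimal edit sequence (insert/delete/substitute each cost 1):
  1. substitute 'h' -> 'w'  (+1)
  2. keep 'a'
  3. keep 'r'
  4. keep 'm'
Total edit operations: 1
Edit distance = 1


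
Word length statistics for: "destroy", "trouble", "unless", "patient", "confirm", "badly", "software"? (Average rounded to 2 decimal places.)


Lengths: "destroy"=7, "trouble"=7, "unless"=6, "patient"=7, "confirm"=7, "badly"=5, "software"=8
Sum = 47, Count = 7
Average = 47/7 = 6.71
= avg=6.71, min=5, max=8


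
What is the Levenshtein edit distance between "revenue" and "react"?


Word 1: "revenue" (length 7)
Word 2: "react" (length 5)
One optimal edit sequence (insert/delete/substitute each cost 1):
  1. keep 'r'
  2. delete 'e'  (+1)
  3. delete 'v'  (+1)
  4. keep 'e'
  5. substitute 'n' -> 'a'  (+1)
  6. substitute 'u' -> 'c'  (+1)
  7. substitute 'e' -> 't'  (+1)
Total edit operations: 5
Edit distance = 5


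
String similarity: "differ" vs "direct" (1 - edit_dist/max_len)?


Word 1: "differ" (length 6)
Word 2: "direct" (length 6)
One optimal edit sequence:
  1. keep 'd'
  2. keep 'i'
  3. substitute 'f' -> 'r'  (+1)
  4. substitute 'f' -> 'e'  (+1)
  5. substitute 'e' -> 'c'  (+1)
  6. substitute 'r' -> 't'  (+1)
Edit distance = 4
Max length = max(6, 6) = 6
Similarity = 1 - 4/6
= 0.3333


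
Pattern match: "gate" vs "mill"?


Pattern of "gate": [0, 1, 2, 3]
Pattern of "mill": [0, 1, 2, 2]
Patterns do not match
Same pattern = No


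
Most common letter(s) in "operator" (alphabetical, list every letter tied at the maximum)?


Word: "operator"
Letter counts:
  'a': 1
  'e': 1
  'o': 2
  'p': 1
  'r': 2
  't': 1
Maximum count = 2
Most frequent = 'o', 'r' (2 times each)


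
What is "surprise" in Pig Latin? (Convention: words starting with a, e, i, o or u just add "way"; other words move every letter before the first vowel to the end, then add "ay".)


Word: "surprise"
Starts with consonant(s) → move to end, add 'ay'
Consonant cluster: "s"
Pig Latin = "urprisesay"


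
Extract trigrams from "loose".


Word: "loose" (length 5)
Number of trigrams = 5 - 3 + 1 = 3
  Position 0: "loo"
  Position 1: "oos"
  Position 2: "ose"
Trigrams = "loo", "oos", "ose"


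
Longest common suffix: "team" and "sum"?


Word 1: "team"
Word 2: "sum"
Comparing from end:
  Pos -1: 'm' == 'm'
  Pos -2: 'a' != 'u' (stop)
LCS = "m" (length 1)


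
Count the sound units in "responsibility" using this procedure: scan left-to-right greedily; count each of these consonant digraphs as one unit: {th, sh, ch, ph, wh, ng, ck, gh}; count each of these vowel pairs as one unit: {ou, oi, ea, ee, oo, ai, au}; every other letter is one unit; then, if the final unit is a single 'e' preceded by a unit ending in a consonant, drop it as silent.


Word: "responsibility" (14 letters)
Left-to-right scan:
  (1) 'r' (letter)
  (2) 'e' (letter)
  (3) 's' (letter)
  (4) 'p' (letter)
  (5) 'o' (letter)
  (6) 'n' (letter)
  (7) 's' (letter)
  (8) 'i' (letter)
  (9) 'b' (letter)
  (10) 'i' (letter)
  (11) 'l' (letter)
  (12) 'i' (letter)
  (13) 't' (letter)
  (14) 'y' (letter)
Units from scan: 14
Sound units = 14 units


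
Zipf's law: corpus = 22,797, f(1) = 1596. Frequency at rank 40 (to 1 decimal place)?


Zipf's law: f(r) = f(1) / r
f(1) = 1596
f(40) = 1596 / 40
= 39.9 occurrences


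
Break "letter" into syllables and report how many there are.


Word: "letter"
Syllable breakdown: let · ter
Counting: 2 parts
= 2 syllables


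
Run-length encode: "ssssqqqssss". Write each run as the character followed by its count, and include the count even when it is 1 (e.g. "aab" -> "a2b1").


String: "ssssqqqssss"
Scanning for consecutive runs:
  's' x 4
  'q' x 3
  's' x 4
RLE = "s4q3s4"


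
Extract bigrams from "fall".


Word: "fall" (length 4)
Number of bigrams = 4 - 2 + 1 = 3
  Position 0: "fa"
  Position 1: "al"
  Position 2: "ll"
Bigrams = "fa", "al", "ll"


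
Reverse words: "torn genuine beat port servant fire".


Original: "torn genuine beat port servant fire"
Words (1..n): torn | genuine | beat | port | servant | fire
Reversed (n..1): fire | servant | port | beat | genuine | torn
Result = "fire servant port beat genuine torn"


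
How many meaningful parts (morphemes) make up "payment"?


Word: "payment"
Morphemes: pay | -ment
Each morpheme carries meaning
= 2 morphemes


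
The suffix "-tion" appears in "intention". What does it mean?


Suffix: -tion
As in: intention -> intend + -tion, with a spelling change
Meaning = act or process


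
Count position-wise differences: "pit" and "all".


Comparing character by character (same length = 3):
  Pos 0: 'p' vs 'a' !=
  Pos 1: 'i' vs 'l' !=
  Pos 2: 't' vs 'l' !=
Hamming distance = 3


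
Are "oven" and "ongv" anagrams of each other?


Word 1: "oven" → sorted: enov
Word 2: "ongv" → sorted: gnov
Same letters? enov != gnov
Anagram = No


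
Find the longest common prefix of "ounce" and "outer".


Word 1: "ounce"
Word 2: "outer"
Comparing from start:
  Pos 0: 'o' == 'o'
  Pos 1: 'u' == 'u'
  Pos 2: 'n' != 't' (stop)
LCP = "ou" (length 2)


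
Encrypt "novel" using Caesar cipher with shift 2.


Word: "novel"
Shift: 2
Each letter → (letter + shift) mod 26:
  'n' (13) + 2 = 15 → 'p'
  'o' (14) + 2 = 16 → 'q'
  'v' (21) + 2 = 23 → 'x'
  'e' (4) + 2 = 6 → 'g'
  'l' (11) + 2 = 13 → 'n'
Result = "pqxgn"


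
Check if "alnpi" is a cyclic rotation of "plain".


Word: "plain", Candidate: "alnpi"
Method: check if candidate is substring of word+word
"plainplain" contains "alnpi"? No
Is rotation = No


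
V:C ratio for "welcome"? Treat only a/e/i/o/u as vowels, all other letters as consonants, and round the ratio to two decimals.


Word: "welcome"
Vowels (a,e,i,o,u): 3
Consonants: 4
Ratio = 3/4
= 0.75


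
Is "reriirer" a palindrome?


Word: "reriirer"
Reversed: "reriirer"
Forward == Backward? reriirer == reriirer
Palindrome = Yes


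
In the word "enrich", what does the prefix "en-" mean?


Prefix: en-
As in: enrich -> en- + rich
Meaning = cause to / put into


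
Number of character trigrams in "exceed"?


Word: "exceed" (length 6)
Number of 3-grams = length - 3 + 1 = 6 - 3 + 1
= 4


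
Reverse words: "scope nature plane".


Original: "scope nature plane"
Words (1..n): scope | nature | plane
Reversed (n..1): plane | nature | scope
Result = "plane nature scope"


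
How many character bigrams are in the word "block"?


Word: "block" (length 5)
Number of 2-grams = length - 2 + 1 = 5 - 2 + 1
= 4


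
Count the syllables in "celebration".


Word: "celebration"
Syllable breakdown: cel · e · bra · tion
Counting: 4 parts
= 4 syllables


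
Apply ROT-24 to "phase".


Word: "phase"
Shift: 24
Each letter → (letter + shift) mod 26:
  'p' (15) + 24 = 13 → 'n'
  'h' (7) + 24 = 5 → 'f'
  'a' (0) + 24 = 24 → 'y'
  's' (18) + 24 = 16 → 'q'
  'e' (4) + 24 = 2 → 'c'
Result = "nfyqc"


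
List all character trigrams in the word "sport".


Word: "sport" (length 5)
Number of trigrams = 5 - 3 + 1 = 3
  Position 0: "spo"
  Position 1: "por"
  Position 2: "ort"
Trigrams = "spo", "por", "ort"


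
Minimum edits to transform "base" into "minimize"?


Word 1: "base" (length 4)
Word 2: "minimize" (length 8)
One optimal edit sequence (insert/delete/substitute each cost 1):
  1. insert 'm'  (+1)
  2. insert 'i'  (+1)
  3. insert 'n'  (+1)
  4. insert 'i'  (+1)
  5. substitute 'b' -> 'm'  (+1)
  6. substitute 'a' -> 'i'  (+1)
  7. substitute 's' -> 'z'  (+1)
  8. keep 'e'
Total edit operations: 7
Edit distance = 7


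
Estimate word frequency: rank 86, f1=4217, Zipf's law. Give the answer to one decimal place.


Zipf's law: f(r) = f(1) / r
f(1) = 4217
f(86) = 4217 / 86
= 49.0 occurrences


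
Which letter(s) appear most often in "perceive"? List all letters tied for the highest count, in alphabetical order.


Word: "perceive"
Letter counts:
  'c': 1
  'e': 3
  'i': 1
  'p': 1
  'r': 1
  'v': 1
Maximum count = 3
Most frequent = 'e' (3 times each)


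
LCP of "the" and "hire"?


Word 1: "the"
Word 2: "hire"
Comparing from start:
  Pos 0: 't' != 'h' (stop)
LCP = "" (length 0)


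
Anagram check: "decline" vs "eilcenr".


Word 1: "decline" → sorted: cdeeiln
Word 2: "eilcenr" → sorted: ceeilnr
Same letters? cdeeiln != ceeilnr
Anagram = No


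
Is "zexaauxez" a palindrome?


Word: "zexaauxez"
Reversed: "zexuaaxez"
Forward == Backward? zexaauxez != zexuaaxez
Palindrome = No


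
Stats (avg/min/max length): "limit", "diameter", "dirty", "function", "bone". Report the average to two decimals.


Lengths: "limit"=5, "diameter"=8, "dirty"=5, "function"=8, "bone"=4
Sum = 30, Count = 5
Average = 30/5 = 6.00
= avg=6.00, min=4, max=8


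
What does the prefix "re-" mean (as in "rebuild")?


Prefix: re-
Example: rebuild = re- + build
Meaning = again


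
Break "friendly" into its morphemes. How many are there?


Word: "friendly"
Morphemes: friend + -ly
Each morpheme carries meaning
= 2 morphemes


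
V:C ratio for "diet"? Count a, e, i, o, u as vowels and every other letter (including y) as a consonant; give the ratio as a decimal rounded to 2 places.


Word: "diet"
Vowels (a,e,i,o,u): 2
Consonants: 2
Ratio = 2/2
= 1.00


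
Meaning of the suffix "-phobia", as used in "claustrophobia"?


Suffix: -phobia
As in: claustrophobia -> claustro- + -phobia
Meaning = fear of


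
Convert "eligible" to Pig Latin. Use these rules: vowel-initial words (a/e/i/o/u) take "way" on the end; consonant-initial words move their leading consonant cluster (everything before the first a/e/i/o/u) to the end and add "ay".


Word: "eligible"
Starts with vowel → add 'way'
Pig Latin = "eligibleway"


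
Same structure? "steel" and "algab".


Pattern of "steel": [0, 1, 2, 2, 3]
Pattern of "algab": [0, 1, 2, 0, 3]
Patterns do not match
Same pattern = No


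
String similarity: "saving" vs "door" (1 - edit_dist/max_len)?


Word 1: "saving" (length 6)
Word 2: "door" (length 4)
One optimal edit sequence:
  1. delete 's'  (+1)
  2. delete 'a'  (+1)
  3. substitute 'v' -> 'd'  (+1)
  4. substitute 'i' -> 'o'  (+1)
  5. substitute 'n' -> 'o'  (+1)
  6. substitute 'g' -> 'r'  (+1)
Edit distance = 6
Max length = max(6, 4) = 6
Similarity = 1 - 6/6
= 0.0000


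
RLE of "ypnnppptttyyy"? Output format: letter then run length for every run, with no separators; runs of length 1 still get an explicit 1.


String: "ypnnppptttyyy"
Scanning for consecutive runs:
  'y' x 1
  'p' x 1
  'n' x 2
  'p' x 3
  't' x 3
  'y' x 3
RLE = "y1p1n2p3t3y3"


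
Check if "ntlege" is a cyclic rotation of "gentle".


Word: "gentle", Candidate: "ntlege"
Method: check if candidate is substring of word+word
"gentlegentle" contains "ntlege"? Yes
Is rotation = Yes


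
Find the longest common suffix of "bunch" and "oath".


Word 1: "bunch"
Word 2: "oath"
Comparing from end:
  Pos -1: 'h' == 'h'
  Pos -2: 'c' != 't' (stop)
LCS = "h" (length 1)


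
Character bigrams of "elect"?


Word: "elect" (length 5)
Number of bigrams = 5 - 2 + 1 = 4
  Position 0: "el"
  Position 1: "le"
  Position 2: "ec"
  Position 3: "ct"
Bigrams = "el", "le", "ec", "ct"


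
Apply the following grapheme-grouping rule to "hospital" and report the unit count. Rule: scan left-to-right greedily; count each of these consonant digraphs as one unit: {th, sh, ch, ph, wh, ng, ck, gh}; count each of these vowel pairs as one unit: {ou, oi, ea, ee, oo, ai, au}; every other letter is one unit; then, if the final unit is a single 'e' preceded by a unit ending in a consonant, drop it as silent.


Word: "hospital" (8 letters)
Left-to-right scan:
  (1) 'h' (letter)
  (2) 'o' (letter)
  (3) 's' (letter)
  (4) 'p' (letter)
  (5) 'i' (letter)
  (6) 't' (letter)
  (7) 'a' (letter)
  (8) 'l' (letter)
Units from scan: 8
Sound units = 8 units


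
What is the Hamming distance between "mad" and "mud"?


Comparing character by character (same length = 3):
  Pos 0: 'm' vs 'm' =
  Pos 1: 'a' vs 'u' !=
  Pos 2: 'd' vs 'd' =
Hamming distance = 1


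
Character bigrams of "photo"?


Word: "photo" (length 5)
Number of bigrams = 5 - 2 + 1 = 4
  Position 0: "ph"
  Position 1: "ho"
  Position 2: "ot"
  Position 3: "to"
Bigrams = "ph", "ho", "ot", "to"


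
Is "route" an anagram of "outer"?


Word 1: "outer" → sorted: eortu
Word 2: "route" → sorted: eortu
Same letters? eortu == eortu
Anagram = Yes


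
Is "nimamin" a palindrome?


Word: "nimamin"
Reversed: "nimamin"
Forward == Backward? nimamin == nimamin
Palindrome = Yes


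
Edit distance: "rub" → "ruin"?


Word 1: "rub" (length 3)
Word 2: "ruin" (length 4)
One optimal edit sequence (insert/delete/substitute each cost 1):
  1. keep 'r'
  2. keep 'u'
  3. insert 'i'  (+1)
  4. substitute 'b' -> 'n'  (+1)
Total edit operations: 2
Edit distance = 2


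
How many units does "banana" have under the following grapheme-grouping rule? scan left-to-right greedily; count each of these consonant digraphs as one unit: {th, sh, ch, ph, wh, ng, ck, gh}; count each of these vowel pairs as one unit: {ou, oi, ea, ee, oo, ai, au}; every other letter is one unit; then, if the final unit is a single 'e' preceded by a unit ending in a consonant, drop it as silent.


Word: "banana" (6 letters)
Left-to-right scan:
  [1] 'b' (letter)
  [2] 'a' (letter)
  [3] 'n' (letter)
  [4] 'a' (letter)
  [5] 'n' (letter)
  [6] 'a' (letter)
Units from scan: 6
Sound units = 6 units


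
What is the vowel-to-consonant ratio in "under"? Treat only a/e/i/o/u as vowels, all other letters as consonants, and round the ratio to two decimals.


Word: "under"
Vowels (a,e,i,o,u): 2
Consonants: 3
Ratio = 2/3
= 0.67


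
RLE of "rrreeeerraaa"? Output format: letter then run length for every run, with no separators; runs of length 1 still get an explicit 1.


String: "rrreeeerraaa"
Scanning for consecutive runs:
  'r' x 3
  'e' x 4
  'r' x 2
  'a' x 3
RLE = "r3e4r2a3"


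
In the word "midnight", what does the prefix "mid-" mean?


Prefix: mid-
Example: midnight (mid- + night)
Meaning = middle


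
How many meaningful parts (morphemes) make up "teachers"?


Word: "teachers"
Morphemes: teach | -er | -s
Each morpheme carries meaning
= 3 morphemes


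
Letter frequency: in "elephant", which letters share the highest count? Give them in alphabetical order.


Word: "elephant"
Letter counts:
  'a': 1
  'e': 2
  'h': 1
  'l': 1
  'n': 1
  'p': 1
  't': 1
Maximum count = 2
Most frequent = 'e' (2 times each)


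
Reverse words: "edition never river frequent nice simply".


Original: "edition never river frequent nice simply"
Words (1..n): edition | never | river | frequent | nice | simply
Reversed (n..1): simply | nice | frequent | river | never | edition
Result = "simply nice frequent river never edition"


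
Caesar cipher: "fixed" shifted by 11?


Word: "fixed"
Shift: 11
Each letter → (letter + shift) mod 26:
  'f' (5) + 11 = 16 → 'q'
  'i' (8) + 11 = 19 → 't'
  'x' (23) + 11 = 8 → 'i'
  'e' (4) + 11 = 15 → 'p'
  'd' (3) + 11 = 14 → 'o'
Result = "qtipo"


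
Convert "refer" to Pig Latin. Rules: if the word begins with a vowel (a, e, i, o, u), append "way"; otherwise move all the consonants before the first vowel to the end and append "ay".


Word: "refer"
Starts with consonant(s) → move to end, add 'ay'
Consonant cluster: "r"
Pig Latin = "eferray"


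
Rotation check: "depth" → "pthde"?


Word: "depth", Candidate: "pthde"
Method: check if candidate is substring of word+word
"depthdepth" contains "pthde"? Yes
Is rotation = Yes


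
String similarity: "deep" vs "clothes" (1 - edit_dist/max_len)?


Word 1: "deep" (length 4)
Word 2: "clothes" (length 7)
One optimal edit sequence:
  1. insert 'c'  (+1)
  2. insert 'l'  (+1)
  3. insert 'o'  (+1)
  4. substitute 'd' -> 't'  (+1)
  5. substitute 'e' -> 'h'  (+1)
  6. keep 'e'
  7. substitute 'p' -> 's'  (+1)
Edit distance = 6
Max length = max(4, 7) = 7
Similarity = 1 - 6/7
= 0.1429


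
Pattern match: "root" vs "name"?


Pattern of "root": [0, 1, 1, 2]
Pattern of "name": [0, 1, 2, 3]
Patterns do not match
Same pattern = No


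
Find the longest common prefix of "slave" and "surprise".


Word 1: "slave"
Word 2: "surprise"
Comparing from start:
  Pos 0: 's' == 's'
  Pos 1: 'l' != 'u' (stop)
LCP = "s" (length 1)


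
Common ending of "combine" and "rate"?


Word 1: "combine"
Word 2: "rate"
Comparing from end:
  Pos -1: 'e' == 'e'
  Pos -2: 'n' != 't' (stop)
LCS = "e" (length 1)


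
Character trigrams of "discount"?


Word: "discount" (length 8)
Number of trigrams = 8 - 3 + 1 = 6
  Position 0: "dis"
  Position 1: "isc"
  Position 2: "sco"
  Position 3: "cou"
  Position 4: "oun"
  Position 5: "unt"
Trigrams = "dis", "isc", "sco", "cou", "oun", "unt"
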